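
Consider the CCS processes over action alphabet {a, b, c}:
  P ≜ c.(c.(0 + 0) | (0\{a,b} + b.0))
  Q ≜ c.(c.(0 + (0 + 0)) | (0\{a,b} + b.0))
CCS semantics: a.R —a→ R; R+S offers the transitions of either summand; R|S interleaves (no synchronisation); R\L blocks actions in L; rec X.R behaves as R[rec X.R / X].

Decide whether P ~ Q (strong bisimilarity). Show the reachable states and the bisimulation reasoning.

P's transition system — 5 states:
  u0 = c.(c.(0 + 0) | (0\{a,b} + b.0)) → -c-> u1
  u1 = c.(0 + 0) | (0\{a,b} + b.0) → -b-> u2, -c-> u3
  u2 = c.(0 + 0) | 0 → -c-> u4
  u3 = (0 + 0) | (0\{a,b} + b.0) → -b-> u4
  u4 = (0 + 0) | 0 → ·
Q's transition system — 5 states:
  v0 = c.(c.(0 + (0 + 0)) | (0\{a,b} + b.0)) → -c-> v1
  v1 = c.(0 + (0 + 0)) | (0\{a,b} + b.0) → -b-> v2, -c-> v3
  v2 = c.(0 + (0 + 0)) | 0 → -c-> v4
  v3 = (0 + (0 + 0)) | (0\{a,b} + b.0) → -b-> v4
  v4 = (0 + (0 + 0)) | 0 → ·
Bisimilarity quotient blocks:
  B0 = {u0, v0}
  B1 = {u1, v1}
  B2 = {u3, v3}
  B3 = {u4, v4}
  B4 = {u2, v2}
u0 ∈ B0, v0 ∈ B0 → same block

P ~ Q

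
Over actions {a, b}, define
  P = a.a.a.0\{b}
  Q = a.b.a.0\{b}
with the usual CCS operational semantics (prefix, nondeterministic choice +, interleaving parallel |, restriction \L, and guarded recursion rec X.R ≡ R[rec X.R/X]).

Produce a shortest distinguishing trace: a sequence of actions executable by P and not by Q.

aa

LTS(P): 4 reachable states
  p0 = a.a.a.0\{b} has moves ··a··> p1
  p1 = a.a.0\{b} has moves ··a··> p2
  p2 = a.0\{b} has moves ··a··> p3
  p3 = 0\{b} has moves ·
LTS(Q): 4 reachable states
  q0 = a.b.a.0\{b} has moves ··a··> q1
  q1 = b.a.0\{b} has moves ··b··> q2
  q2 = a.0\{b} has moves ··a··> q3
  q3 = 0\{b} has moves ·
Trace ⟨aa⟩ through P, begin at {p0}:
  step 1 (a): {p1}
  step 2 (a): {p2}
  ✓ P
Trace ⟨aa⟩ through Q, begin at {q0}:
  step 1 (a): {q1}
  step 2 (a): ∅  — Q cannot continue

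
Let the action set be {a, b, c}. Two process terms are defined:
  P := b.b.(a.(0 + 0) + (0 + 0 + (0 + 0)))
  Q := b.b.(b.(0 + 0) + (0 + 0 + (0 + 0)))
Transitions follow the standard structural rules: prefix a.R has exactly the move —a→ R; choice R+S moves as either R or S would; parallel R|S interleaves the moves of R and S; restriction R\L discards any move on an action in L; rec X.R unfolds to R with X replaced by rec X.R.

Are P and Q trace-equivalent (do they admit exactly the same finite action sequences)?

P's transition system — 4 states:
  s0 = b.b.(a.(0 + 0) + (0 + 0 + (0 + 0))) ⊢ —b→ s1
  s1 = b.(a.(0 + 0) + (0 + 0 + (0 + 0))) ⊢ —b→ s2
  s2 = a.(0 + 0) + (0 + 0 + (0 + 0)) ⊢ —a→ s3
  s3 = 0 + 0 ⊢ stopped
Q's transition system — 4 states:
  t0 = b.b.(b.(0 + 0) + (0 + 0 + (0 + 0))) ⊢ —b→ t1
  t1 = b.(b.(0 + 0) + (0 + 0 + (0 + 0))) ⊢ —b→ t2
  t2 = b.(0 + 0) + (0 + 0 + (0 + 0)) ⊢ —b→ t3
  t3 = 0 + 0 ⊢ stopped
Executing bba from P (initial set {s0}):
  after b @ step 1: {s1}
  after b @ step 2: {s2}
  after a @ step 3: {s3}
  P completes σ.
Executing bba from Q (initial set {t0}):
  after b @ step 1: {t1}
  after b @ step 2: {t2}
  after a @ step 3: no successor for Q

NO — witness ⟨bba⟩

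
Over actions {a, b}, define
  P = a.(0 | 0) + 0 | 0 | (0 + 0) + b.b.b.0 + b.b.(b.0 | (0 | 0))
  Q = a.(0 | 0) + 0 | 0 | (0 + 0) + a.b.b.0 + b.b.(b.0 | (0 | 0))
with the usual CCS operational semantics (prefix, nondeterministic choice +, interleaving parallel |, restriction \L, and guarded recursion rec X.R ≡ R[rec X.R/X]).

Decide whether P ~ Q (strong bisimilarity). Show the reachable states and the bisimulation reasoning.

P's transition system — 8 states:
  p0 = a.(0 | 0) + 0 | 0 | (0 + 0) + b.b.b.0 + b.b.(b.0 | (0 | 0)) ⊢ --a--▸ p1, --b--▸ p2, --b--▸ p3
  p1 = 0 | 0 ⊢ (no moves)
  p2 = b.(b.0 | (0 | 0)) ⊢ --b--▸ p4
  p3 = b.b.0 ⊢ --b--▸ p5
  p4 = b.0 | (0 | 0) ⊢ --b--▸ p6
  p5 = b.0 ⊢ --b--▸ p7
  p6 = 0 | (0 | 0) ⊢ (no moves)
  p7 = 0 ⊢ (no moves)
Q's transition system — 8 states:
  q0 = a.(0 | 0) + 0 | 0 | (0 + 0) + a.b.b.0 + b.b.(b.0 | (0 | 0)) ⊢ --a--▸ q1, --a--▸ q2, --b--▸ q3
  q1 = 0 | 0 ⊢ (no moves)
  q2 = b.b.0 ⊢ --b--▸ q4
  q3 = b.(b.0 | (0 | 0)) ⊢ --b--▸ q5
  q4 = b.0 ⊢ --b--▸ q6
  q5 = b.0 | (0 | 0) ⊢ --b--▸ q7
  q6 = 0 ⊢ (no moves)
  q7 = 0 | (0 | 0) ⊢ (no moves)
Partition-refinement fixed point:
  B0 = {p0}
  B1 = {p1, p6, p7, q1, q6, q7}
  B2 = {p2, p3, q2, q3}
  B3 = {p4, p5, q4, q5}
  B4 = {q0}
p0 ∈ B0, q0 ∈ B4 → different blocks

P ≁ Q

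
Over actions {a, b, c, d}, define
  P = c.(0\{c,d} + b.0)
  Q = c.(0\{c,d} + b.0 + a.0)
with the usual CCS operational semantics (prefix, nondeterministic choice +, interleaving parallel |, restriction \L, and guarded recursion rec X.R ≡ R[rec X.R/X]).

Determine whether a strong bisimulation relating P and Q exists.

not bisimilar

P's transition system — 3 states:
  p0 = c.(0\{c,d} + b.0) has moves =c=> p1
  p1 = 0\{c,d} + b.0 has moves =b=> p2
  p2 = 0 has moves stopped
Q's transition system — 3 states:
  q0 = c.(0\{c,d} + b.0 + a.0) has moves =c=> q1
  q1 = 0\{c,d} + b.0 + a.0 has moves =a=> q2, =b=> q2
  q2 = 0 has moves stopped
Bisimilarity quotient blocks:
  B0 = {p0}
  B1 = {p1}
  B2 = {p2, q2}
  B3 = {q0}
  B4 = {q1}
p0 ∈ B0, q0 ∈ B3 → different blocks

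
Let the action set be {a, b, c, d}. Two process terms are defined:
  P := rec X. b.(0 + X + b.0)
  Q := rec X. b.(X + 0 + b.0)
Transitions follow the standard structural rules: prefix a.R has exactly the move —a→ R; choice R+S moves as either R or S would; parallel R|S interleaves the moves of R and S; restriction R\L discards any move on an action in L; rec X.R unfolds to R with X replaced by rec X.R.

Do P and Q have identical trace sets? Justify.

LTS(P): 3 reachable states
  m0 = rec X. b.(0 + X + b.0) ⊢ =b=> m1
  m1 = 0 + (rec X. b.(0 + X + b.0)) + b.0 ⊢ =b=> m1, =b=> m2
  m2 = 0 ⊢ ∅
LTS(Q): 3 reachable states
  n0 = rec X. b.(X + 0 + b.0) ⊢ =b=> n1
  n1 = (rec X. b.(X + 0 + b.0)) + 0 + b.0 ⊢ =b=> n1, =b=> n2
  n2 = 0 ⊢ ∅
Partition-refinement fixed point:
  B0 = {m0, n0}
  B1 = {m1, n1}
  B2 = {m2, n2}
m0 ∈ B0, n0 ∈ B0 → same block
Bisimilar ⇒ trace-equivalent.

traces(P) = traces(Q)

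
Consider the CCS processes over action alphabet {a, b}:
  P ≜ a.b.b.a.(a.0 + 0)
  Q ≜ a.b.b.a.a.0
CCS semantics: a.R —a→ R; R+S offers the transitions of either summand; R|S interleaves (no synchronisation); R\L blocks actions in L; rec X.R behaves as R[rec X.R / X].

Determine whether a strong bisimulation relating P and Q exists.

YES

P's transition system — 6 states:
  u0 = a.b.b.a.(a.0 + 0) :: --a--▸ u1
  u1 = b.b.a.(a.0 + 0) :: --b--▸ u2
  u2 = b.a.(a.0 + 0) :: --b--▸ u3
  u3 = a.(a.0 + 0) :: --a--▸ u4
  u4 = a.0 + 0 :: --a--▸ u5
  u5 = 0 :: (no moves)
Q's transition system — 6 states:
  v0 = a.b.b.a.a.0 :: --a--▸ v1
  v1 = b.b.a.a.0 :: --b--▸ v2
  v2 = b.a.a.0 :: --b--▸ v3
  v3 = a.a.0 :: --a--▸ v4
  v4 = a.0 :: --a--▸ v5
  v5 = 0 :: (no moves)
Coarsest stable partition (strong bisimilarity classes):
  B0 = {u0, v0}
  B1 = {u1, v1}
  B2 = {u2, v2}
  B3 = {u3, v3}
  B4 = {u4, v4}
  B5 = {u5, v5}
u0 ∈ B0, v0 ∈ B0 → same block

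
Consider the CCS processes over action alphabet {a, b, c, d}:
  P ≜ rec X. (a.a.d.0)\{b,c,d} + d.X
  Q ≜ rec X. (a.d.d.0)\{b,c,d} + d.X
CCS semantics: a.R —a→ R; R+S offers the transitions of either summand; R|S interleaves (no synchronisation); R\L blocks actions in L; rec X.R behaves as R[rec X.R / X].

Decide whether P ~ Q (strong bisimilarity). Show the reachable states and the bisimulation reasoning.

LTS(P): 3 reachable states
  u0 = rec X. (a.a.d.0)\{b,c,d} + d.X :: =a=> u1, =d=> u0
  u1 = (a.d.0)\{b,c,d} :: =a=> u2
  u2 = (d.0)\{b,c,d} :: ∅
LTS(Q): 2 reachable states
  v0 = rec X. (a.d.d.0)\{b,c,d} + d.X :: =a=> v1, =d=> v0
  v1 = (d.d.0)\{b,c,d} :: ∅
Bisimilarity quotient blocks:
  B0 = {u0}
  B1 = {u1}
  B2 = {u2, v1}
  B3 = {v0}
u0 ∈ B0, v0 ∈ B3 → different blocks

P ≁ Q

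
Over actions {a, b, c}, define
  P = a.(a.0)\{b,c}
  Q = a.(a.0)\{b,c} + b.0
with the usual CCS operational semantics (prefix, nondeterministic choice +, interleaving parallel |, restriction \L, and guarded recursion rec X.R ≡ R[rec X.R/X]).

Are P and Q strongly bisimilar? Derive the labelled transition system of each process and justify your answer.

P's transition system — 3 states:
  u0 = a.(a.0)\{b,c} → =a=> u1
  u1 = (a.0)\{b,c} → =a=> u2
  u2 = 0\{b,c} → stopped
Q's transition system — 4 states:
  v0 = a.(a.0)\{b,c} + b.0 → =a=> v1, =b=> v2
  v1 = (a.0)\{b,c} → =a=> v3
  v2 = 0 → stopped
  v3 = 0\{b,c} → stopped
Bisimilarity quotient blocks:
  B0 = {u0}
  B1 = {u1, v1}
  B2 = {u2, v2, v3}
  B3 = {v0}
u0 ∈ B0, v0 ∈ B3 → different blocks

NO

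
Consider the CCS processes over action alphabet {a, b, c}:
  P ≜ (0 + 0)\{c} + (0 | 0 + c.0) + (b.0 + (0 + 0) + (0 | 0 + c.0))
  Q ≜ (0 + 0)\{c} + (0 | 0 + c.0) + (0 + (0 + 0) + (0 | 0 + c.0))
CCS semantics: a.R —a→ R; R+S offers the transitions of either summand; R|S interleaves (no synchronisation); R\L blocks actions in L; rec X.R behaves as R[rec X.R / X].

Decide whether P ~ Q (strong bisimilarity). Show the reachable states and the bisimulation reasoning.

P ≁ Q

LTS(P): 2 reachable states
  s0 = (0 + 0)\{c} + (0 | 0 + c.0) + (b.0 + (0 + 0) + (0 | 0 + c.0)) ⊢ --b--▸ s1, --c--▸ s1
  s1 = 0 ⊢ deadlocked
LTS(Q): 2 reachable states
  t0 = (0 + 0)\{c} + (0 | 0 + c.0) + (0 + (0 + 0) + (0 | 0 + c.0)) ⊢ --c--▸ t1
  t1 = 0 ⊢ deadlocked
Coarsest stable partition (strong bisimilarity classes):
  B0 = {s0}
  B1 = {s1, t1}
  B2 = {t0}
s0 ∈ B0, t0 ∈ B2 → different blocks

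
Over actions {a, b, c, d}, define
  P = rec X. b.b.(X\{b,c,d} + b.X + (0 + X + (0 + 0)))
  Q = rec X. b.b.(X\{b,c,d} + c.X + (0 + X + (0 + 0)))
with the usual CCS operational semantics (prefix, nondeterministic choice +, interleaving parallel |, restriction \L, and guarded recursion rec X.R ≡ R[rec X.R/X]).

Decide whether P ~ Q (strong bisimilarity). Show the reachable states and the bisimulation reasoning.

P ≁ Q

LTS(P): 3 reachable states
  s0 = rec X. b.b.(X\{b,c,d} + b.X + (0 + X + (0 + 0))) ⊢ -b-> s1
  s1 = b.((rec X. b.b.(X\{b,c,d} + b.X + (0 + X + (0 + 0))))\{b,c,d} + b.(rec X. b.b.(X\{b,c,d} + b.X + (0 + X + (0 + 0)))) + (0 + (rec X. b.b.(X\{b,c,d} + b.X + (0 + X + (0 + 0)))) + (0 + 0))) ⊢ -b-> s2
  s2 = (rec X. b.b.(X\{b,c,d} + b.X + (0 + X + (0 + 0))))\{b,c,d} + b.(rec X. b.b.(X\{b,c,d} + b.X + (0 + X + (0 + 0)))) + (0 + (rec X. b.b.(X\{b,c,d} + b.X + (0 + X + (0 + 0)))) + (0 + 0)) ⊢ -b-> s0, -b-> s1
LTS(Q): 3 reachable states
  t0 = rec X. b.b.(X\{b,c,d} + c.X + (0 + X + (0 + 0))) ⊢ -b-> t1
  t1 = b.((rec X. b.b.(X\{b,c,d} + c.X + (0 + X + (0 + 0))))\{b,c,d} + c.(rec X. b.b.(X\{b,c,d} + c.X + (0 + X + (0 + 0)))) + (0 + (rec X. b.b.(X\{b,c,d} + c.X + (0 + X + (0 + 0)))) + (0 + 0))) ⊢ -b-> t2
  t2 = (rec X. b.b.(X\{b,c,d} + c.X + (0 + X + (0 + 0))))\{b,c,d} + c.(rec X. b.b.(X\{b,c,d} + c.X + (0 + X + (0 + 0)))) + (0 + (rec X. b.b.(X\{b,c,d} + c.X + (0 + X + (0 + 0)))) + (0 + 0)) ⊢ -b-> t1, -c-> t0
Partition-refinement fixed point:
  B0 = {s0, s1, s2}
  B1 = {t0}
  B2 = {t1}
  B3 = {t2}
s0 ∈ B0, t0 ∈ B1 → different blocks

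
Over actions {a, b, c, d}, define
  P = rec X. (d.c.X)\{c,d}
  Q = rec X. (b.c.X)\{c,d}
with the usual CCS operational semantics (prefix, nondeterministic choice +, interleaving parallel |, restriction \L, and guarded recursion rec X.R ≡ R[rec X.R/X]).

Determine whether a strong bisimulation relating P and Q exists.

Reachable graph of P (1 states):
  u0 = rec X. (d.c.X)\{c,d} → (no moves)
Reachable graph of Q (2 states):
  v0 = rec X. (b.c.X)\{c,d} → —b→ v1
  v1 = (c.(rec X. (b.c.X)\{c,d}))\{c,d} → (no moves)
Partition-refinement fixed point:
  B0 = {u0, v1}
  B1 = {v0}
u0 ∈ B0, v0 ∈ B1 → different blocks

NO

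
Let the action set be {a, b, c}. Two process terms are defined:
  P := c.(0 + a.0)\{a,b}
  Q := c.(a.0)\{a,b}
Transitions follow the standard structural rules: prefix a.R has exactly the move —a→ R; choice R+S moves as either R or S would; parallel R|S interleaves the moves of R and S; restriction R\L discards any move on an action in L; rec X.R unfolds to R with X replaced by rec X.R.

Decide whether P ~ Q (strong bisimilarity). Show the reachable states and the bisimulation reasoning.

P's transition system — 2 states:
  u0 = c.(0 + a.0)\{a,b} has moves =c=> u1
  u1 = (0 + a.0)\{a,b} has moves deadlocked
Q's transition system — 2 states:
  v0 = c.(a.0)\{a,b} has moves =c=> v1
  v1 = (a.0)\{a,b} has moves deadlocked
Partition-refinement fixed point:
  B0 = {u0, v0}
  B1 = {u1, v1}
u0 ∈ B0, v0 ∈ B0 → same block

YES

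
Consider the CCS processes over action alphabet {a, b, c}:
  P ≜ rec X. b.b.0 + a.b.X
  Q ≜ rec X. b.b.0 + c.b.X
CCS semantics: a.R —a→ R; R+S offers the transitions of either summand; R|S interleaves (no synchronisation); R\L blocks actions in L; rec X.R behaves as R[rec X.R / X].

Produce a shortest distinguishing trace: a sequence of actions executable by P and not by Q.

P's transition system — 4 states:
  s0 = rec X. b.b.0 + a.b.X :: -a-> s1, -b-> s2
  s1 = b.(rec X. b.b.0 + a.b.X) :: -b-> s0
  s2 = b.0 :: -b-> s3
  s3 = 0 :: (no moves)
Q's transition system — 4 states:
  t0 = rec X. b.b.0 + c.b.X :: -b-> t1, -c-> t2
  t1 = b.0 :: -b-> t3
  t2 = b.(rec X. b.b.0 + c.b.X) :: -b-> t0
  t3 = 0 :: (no moves)
Trace ⟨a⟩ through P, begin at {s0}:
  [1] a ⇒ {s1}
  — P admits the full trace.
Trace ⟨a⟩ through Q, begin at {t0}:
  [1] a ⇒ no successor for Q

a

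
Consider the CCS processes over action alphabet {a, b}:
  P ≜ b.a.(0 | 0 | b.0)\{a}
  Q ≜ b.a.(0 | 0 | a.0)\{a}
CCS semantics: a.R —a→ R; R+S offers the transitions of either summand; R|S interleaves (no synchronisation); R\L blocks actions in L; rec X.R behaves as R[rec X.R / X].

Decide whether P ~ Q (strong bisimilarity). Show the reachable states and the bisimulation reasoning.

P ≁ Q

P's transition system — 4 states:
  m0 = b.a.(0 | 0 | b.0)\{a} → —b→ m1
  m1 = a.(0 | 0 | b.0)\{a} → —a→ m2
  m2 = (0 | 0 | b.0)\{a} → —b→ m3
  m3 = (0 | 0 | 0)\{a} → ·
Q's transition system — 3 states:
  n0 = b.a.(0 | 0 | a.0)\{a} → —b→ n1
  n1 = a.(0 | 0 | a.0)\{a} → —a→ n2
  n2 = (0 | 0 | a.0)\{a} → ·
Bisimilarity quotient blocks:
  B0 = {m0}
  B1 = {m1}
  B2 = {m2}
  B3 = {m3, n2}
  B4 = {n0}
  B5 = {n1}
m0 ∈ B0, n0 ∈ B4 → different blocks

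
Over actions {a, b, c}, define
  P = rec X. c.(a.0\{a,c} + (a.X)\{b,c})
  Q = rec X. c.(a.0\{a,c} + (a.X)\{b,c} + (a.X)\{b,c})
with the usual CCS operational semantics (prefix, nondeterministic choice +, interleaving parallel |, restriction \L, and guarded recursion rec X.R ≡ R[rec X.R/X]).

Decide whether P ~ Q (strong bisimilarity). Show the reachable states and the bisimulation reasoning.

LTS(P): 4 reachable states
  s0 = rec X. c.(a.0\{a,c} + (a.X)\{b,c}) | —c→ s1
  s1 = a.0\{a,c} + (a.(rec X. c.(a.0\{a,c} + (a.X)\{b,c})))\{b,c} | —a→ s2, —a→ s3
  s2 = (rec X. c.(a.0\{a,c} + (a.X)\{b,c}))\{b,c} | stopped
  s3 = 0\{a,c} | stopped
LTS(Q): 4 reachable states
  t0 = rec X. c.(a.0\{a,c} + (a.X)\{b,c} + (a.X)\{b,c}) | —c→ t1
  t1 = a.0\{a,c} + (a.(rec X. c.(a.0\{a,c} + (a.X)\{b,c} + (a.X)\{b,c})))\{b,c} + (a.(rec X. c.(a.0\{a,c} + (a.X)\{b,c} + (a.X)\{b,c})))\{b,c} | —a→ t2, —a→ t3
  t2 = (rec X. c.(a.0\{a,c} + (a.X)\{b,c} + (a.X)\{b,c}))\{b,c} | stopped
  t3 = 0\{a,c} | stopped
Bisimilarity quotient blocks:
  B0 = {s0, t0}
  B1 = {s1, t1}
  B2 = {s2, s3, t2, t3}
s0 ∈ B0, t0 ∈ B0 → same block

YES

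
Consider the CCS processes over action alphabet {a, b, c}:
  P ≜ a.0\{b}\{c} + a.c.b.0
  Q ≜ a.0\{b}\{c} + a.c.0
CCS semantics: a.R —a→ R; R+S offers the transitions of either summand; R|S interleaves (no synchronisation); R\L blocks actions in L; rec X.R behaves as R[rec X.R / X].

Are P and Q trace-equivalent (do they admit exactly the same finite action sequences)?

P's transition system — 5 states:
  p0 = a.0\{b}\{c} + a.c.b.0 ⊢ ··a··> p1, ··a··> p2
  p1 = 0\{b}\{c} ⊢ deadlocked
  p2 = c.b.0 ⊢ ··c··> p3
  p3 = b.0 ⊢ ··b··> p4
  p4 = 0 ⊢ deadlocked
Q's transition system — 4 states:
  q0 = a.0\{b}\{c} + a.c.0 ⊢ ··a··> q1, ··a··> q2
  q1 = 0\{b}\{c} ⊢ deadlocked
  q2 = c.0 ⊢ ··c··> q3
  q3 = 0 ⊢ deadlocked
Trace ⟨acb⟩ through P, begin at {p0}:
  [1] a ⇒ {p1, p2}
  [2] c ⇒ {p3}
  [3] b ⇒ {p4}
  P completes σ.
Trace ⟨acb⟩ through Q, begin at {q0}:
  [1] a ⇒ {q1, q2}
  [2] c ⇒ {q3}
  [3] b ⇒ ∅  — Q cannot continue

trace-distinct — witness ⟨acb⟩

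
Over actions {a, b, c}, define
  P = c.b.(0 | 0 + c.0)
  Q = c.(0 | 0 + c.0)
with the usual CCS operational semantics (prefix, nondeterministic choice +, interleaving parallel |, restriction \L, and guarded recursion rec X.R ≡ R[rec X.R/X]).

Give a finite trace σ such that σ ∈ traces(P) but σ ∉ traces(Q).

LTS(P): 4 reachable states
  u0 = c.b.(0 | 0 + c.0) ⊢ --c--▸ u1
  u1 = b.(0 | 0 + c.0) ⊢ --b--▸ u2
  u2 = 0 | 0 + c.0 ⊢ --c--▸ u3
  u3 = 0 ⊢ stopped
LTS(Q): 3 reachable states
  v0 = c.(0 | 0 + c.0) ⊢ --c--▸ v1
  v1 = 0 | 0 + c.0 ⊢ --c--▸ v2
  v2 = 0 ⊢ stopped
Executing cb from P (initial set {u0}):
  [1] c ⇒ {u1}
  [2] b ⇒ {u2}
  ✓ P
Executing cb from Q (initial set {v0}):
  [1] c ⇒ {v1}
  [2] b ⇒ ∅  — Q cannot continue

cb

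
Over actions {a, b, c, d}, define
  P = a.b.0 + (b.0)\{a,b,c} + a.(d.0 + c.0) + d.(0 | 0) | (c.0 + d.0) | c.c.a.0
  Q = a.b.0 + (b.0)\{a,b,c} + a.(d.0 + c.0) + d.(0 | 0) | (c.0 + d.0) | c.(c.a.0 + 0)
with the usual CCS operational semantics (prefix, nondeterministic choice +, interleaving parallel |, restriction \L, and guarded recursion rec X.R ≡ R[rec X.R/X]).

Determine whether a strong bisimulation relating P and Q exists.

P ~ Q

P's transition system — 19 states:
  s0 = a.b.0 + (b.0)\{a,b,c} + a.(d.0 + c.0) + d.(0 | 0) | (c.0 + d.0) | c.c.a.0 ⊢ --a--▸ s1, --a--▸ s2, --c--▸ s3, --c--▸ s4, --d--▸ s4, --d--▸ s5
  s1 = b.0 ⊢ --b--▸ s6
  s2 = d.0 + c.0 ⊢ --c--▸ s6, --d--▸ s6
  s3 = d.(0 | 0) | (c.0 + d.0) | c.a.0 ⊢ --c--▸ s7, --c--▸ s8, --d--▸ s8, --d--▸ s9
  s4 = d.(0 | 0) | 0 | c.c.a.0 ⊢ --c--▸ s8, --d--▸ s10
  s5 = 0 | 0 | (c.0 + d.0) | c.c.a.0 ⊢ --c--▸ s10, --c--▸ s9, --d--▸ s10
  s6 = 0 ⊢ (no moves)
  s7 = d.(0 | 0) | (c.0 + d.0) | a.0 ⊢ --a--▸ s11, --c--▸ s12, --d--▸ s12, --d--▸ s13
  s8 = d.(0 | 0) | 0 | c.a.0 ⊢ --c--▸ s12, --d--▸ s14
  s9 = 0 | 0 | (c.0 + d.0) | c.a.0 ⊢ --c--▸ s13, --c--▸ s14, --d--▸ s14
  s10 = 0 | 0 | 0 | c.c.a.0 ⊢ --c--▸ s14
  s11 = d.(0 | 0) | (c.0 + d.0) | 0 ⊢ --c--▸ s15, --d--▸ s15, --d--▸ s16
  s12 = d.(0 | 0) | 0 | a.0 ⊢ --a--▸ s15, --d--▸ s17
  s13 = 0 | 0 | (c.0 + d.0) | a.0 ⊢ --a--▸ s16, --c--▸ s17, --d--▸ s17
  s14 = 0 | 0 | 0 | c.a.0 ⊢ --c--▸ s17
  s15 = d.(0 | 0) | 0 | 0 ⊢ --d--▸ s18
  s16 = 0 | 0 | (c.0 + d.0) | 0 ⊢ --c--▸ s18, --d--▸ s18
  s17 = 0 | 0 | 0 | a.0 ⊢ --a--▸ s18
  s18 = 0 | 0 | 0 | 0 ⊢ (no moves)
Q's transition system — 19 states:
  t0 = a.b.0 + (b.0)\{a,b,c} + a.(d.0 + c.0) + d.(0 | 0) | (c.0 + d.0) | c.(c.a.0 + 0) ⊢ --a--▸ t1, --a--▸ t2, --c--▸ t3, --c--▸ t4, --d--▸ t4, --d--▸ t5
  t1 = b.0 ⊢ --b--▸ t6
  t2 = d.0 + c.0 ⊢ --c--▸ t6, --d--▸ t6
  t3 = d.(0 | 0) | (c.0 + d.0) | (c.a.0 + 0) ⊢ --c--▸ t7, --c--▸ t8, --d--▸ t8, --d--▸ t9
  t4 = d.(0 | 0) | 0 | c.(c.a.0 + 0) ⊢ --c--▸ t8, --d--▸ t10
  t5 = 0 | 0 | (c.0 + d.0) | c.(c.a.0 + 0) ⊢ --c--▸ t10, --c--▸ t9, --d--▸ t10
  t6 = 0 ⊢ (no moves)
  t7 = d.(0 | 0) | (c.0 + d.0) | a.0 ⊢ --a--▸ t11, --c--▸ t12, --d--▸ t12, --d--▸ t13
  t8 = d.(0 | 0) | 0 | (c.a.0 + 0) ⊢ --c--▸ t12, --d--▸ t14
  t9 = 0 | 0 | (c.0 + d.0) | (c.a.0 + 0) ⊢ --c--▸ t13, --c--▸ t14, --d--▸ t14
  t10 = 0 | 0 | 0 | c.(c.a.0 + 0) ⊢ --c--▸ t14
  t11 = d.(0 | 0) | (c.0 + d.0) | 0 ⊢ --c--▸ t15, --d--▸ t15, --d--▸ t16
  t12 = d.(0 | 0) | 0 | a.0 ⊢ --a--▸ t15, --d--▸ t17
  t13 = 0 | 0 | (c.0 + d.0) | a.0 ⊢ --a--▸ t16, --c--▸ t17, --d--▸ t17
  t14 = 0 | 0 | 0 | (c.a.0 + 0) ⊢ --c--▸ t17
  t15 = d.(0 | 0) | 0 | 0 ⊢ --d--▸ t18
  t16 = 0 | 0 | (c.0 + d.0) | 0 ⊢ --c--▸ t18, --d--▸ t18
  t17 = 0 | 0 | 0 | a.0 ⊢ --a--▸ t18
  t18 = 0 | 0 | 0 | 0 ⊢ (no moves)
Bisimilarity quotient blocks:
  B0 = {s0, t0}
  B1 = {s16, s2, t16, t2}
  B2 = {s18, s6, t18, t6}
  B3 = {s3, t3}
  B4 = {s7, t7}
  B5 = {s13, t13}
  B6 = {s17, t17}
  B7 = {s11, t11}
  B8 = {s15, t15}
  B9 = {s12, t12}
  B10 = {s8, t8}
  B11 = {s14, t14}
  B12 = {s9, t9}
  B13 = {s5, t5}
  B14 = {s10, t10}
  B15 = {s1, t1}
  B16 = {s4, t4}
s0 ∈ B0, t0 ∈ B0 → same block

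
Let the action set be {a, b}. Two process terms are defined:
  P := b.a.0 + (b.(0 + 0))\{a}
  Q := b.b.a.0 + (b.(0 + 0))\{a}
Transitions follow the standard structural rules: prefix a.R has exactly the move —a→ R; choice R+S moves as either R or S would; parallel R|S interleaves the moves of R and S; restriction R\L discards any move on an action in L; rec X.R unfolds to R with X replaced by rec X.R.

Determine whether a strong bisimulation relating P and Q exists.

NO

P's transition system — 4 states:
  m0 = b.a.0 + (b.(0 + 0))\{a} has moves ··b··> m1, ··b··> m2
  m1 = (0 + 0)\{a} has moves ·
  m2 = a.0 has moves ··a··> m3
  m3 = 0 has moves ·
Q's transition system — 5 states:
  n0 = b.b.a.0 + (b.(0 + 0))\{a} has moves ··b··> n1, ··b··> n2
  n1 = (0 + 0)\{a} has moves ·
  n2 = b.a.0 has moves ··b··> n3
  n3 = a.0 has moves ··a··> n4
  n4 = 0 has moves ·
Coarsest stable partition (strong bisimilarity classes):
  B0 = {m0}
  B1 = {m2, n3}
  B2 = {m1, m3, n1, n4}
  B3 = {n0}
  B4 = {n2}
m0 ∈ B0, n0 ∈ B3 → different blocks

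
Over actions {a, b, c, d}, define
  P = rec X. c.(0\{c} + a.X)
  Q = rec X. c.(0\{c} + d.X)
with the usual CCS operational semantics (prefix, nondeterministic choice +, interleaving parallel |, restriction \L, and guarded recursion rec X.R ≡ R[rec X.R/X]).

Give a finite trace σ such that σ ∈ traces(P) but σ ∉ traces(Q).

ca

P's transition system — 2 states:
  p0 = rec X. c.(0\{c} + a.X) | --c--▸ p1
  p1 = 0\{c} + a.(rec X. c.(0\{c} + a.X)) | --a--▸ p0
Q's transition system — 2 states:
  q0 = rec X. c.(0\{c} + d.X) | --c--▸ q1
  q1 = 0\{c} + d.(rec X. c.(0\{c} + d.X)) | --d--▸ q0
Executing ca from P (initial set {p0}):
  step 1 (c): {p1}
  step 2 (a): {p0}
  — P admits the full trace.
Executing ca from Q (initial set {q0}):
  step 1 (c): {q1}
  step 2 (a): no successor for Q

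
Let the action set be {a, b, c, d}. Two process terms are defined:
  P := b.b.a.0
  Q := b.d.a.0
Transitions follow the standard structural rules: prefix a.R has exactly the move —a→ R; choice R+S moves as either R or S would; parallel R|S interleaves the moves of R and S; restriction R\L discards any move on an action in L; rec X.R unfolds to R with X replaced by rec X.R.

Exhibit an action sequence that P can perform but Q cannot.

bb

Reachable graph of P (4 states):
  m0 = b.b.a.0 | —b→ m1
  m1 = b.a.0 | —b→ m2
  m2 = a.0 | —a→ m3
  m3 = 0 | ∅
Reachable graph of Q (4 states):
  n0 = b.d.a.0 | —b→ n1
  n1 = d.a.0 | —d→ n2
  n2 = a.0 | —a→ n3
  n3 = 0 | ∅
Executing bb from P (initial set {m0}):
  [1] b ⇒ {m1}
  [2] b ⇒ {m2}
  P completes σ.
Executing bb from Q (initial set {n0}):
  [1] b ⇒ {n1}
  [2] b ⇒ ∅ (Q stuck)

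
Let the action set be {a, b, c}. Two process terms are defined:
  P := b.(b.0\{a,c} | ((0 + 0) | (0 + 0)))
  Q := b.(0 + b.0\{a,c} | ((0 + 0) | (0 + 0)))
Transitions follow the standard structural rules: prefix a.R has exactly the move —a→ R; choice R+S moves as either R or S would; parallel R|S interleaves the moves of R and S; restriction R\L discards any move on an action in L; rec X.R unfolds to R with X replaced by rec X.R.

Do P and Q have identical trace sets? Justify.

Reachable graph of P (3 states):
  u0 = b.(b.0\{a,c} | ((0 + 0) | (0 + 0))) ⊢ --b--▸ u1
  u1 = b.0\{a,c} | ((0 + 0) | (0 + 0)) ⊢ --b--▸ u2
  u2 = 0\{a,c} | ((0 + 0) | (0 + 0)) ⊢ deadlocked
Reachable graph of Q (3 states):
  v0 = b.(0 + b.0\{a,c} | ((0 + 0) | (0 + 0))) ⊢ --b--▸ v1
  v1 = 0 + b.0\{a,c} | ((0 + 0) | (0 + 0)) ⊢ --b--▸ v2
  v2 = 0\{a,c} | ((0 + 0) | (0 + 0)) ⊢ deadlocked
Bisimilarity quotient blocks:
  B0 = {u0, v0}
  B1 = {u1, v1}
  B2 = {u2, v2}
u0 ∈ B0, v0 ∈ B0 → same block
Bisimilar ⇒ trace-equivalent.

traces(P) = traces(Q)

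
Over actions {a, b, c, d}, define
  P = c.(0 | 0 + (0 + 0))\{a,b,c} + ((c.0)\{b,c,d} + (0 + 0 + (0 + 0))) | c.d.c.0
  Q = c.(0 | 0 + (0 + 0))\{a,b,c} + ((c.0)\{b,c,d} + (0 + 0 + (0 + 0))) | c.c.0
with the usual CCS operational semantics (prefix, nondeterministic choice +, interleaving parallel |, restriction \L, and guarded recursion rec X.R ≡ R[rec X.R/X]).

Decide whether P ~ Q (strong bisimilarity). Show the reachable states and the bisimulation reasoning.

P ≁ Q

Reachable graph of P (5 states):
  m0 = c.(0 | 0 + (0 + 0))\{a,b,c} + ((c.0)\{b,c,d} + (0 + 0 + (0 + 0))) | c.d.c.0 | ··c··> m1, ··c··> m2
  m1 = ((c.0)\{b,c,d} + (0 + 0 + (0 + 0))) | d.c.0 | ··d··> m3
  m2 = (0 | 0 + (0 + 0))\{a,b,c} | stopped
  m3 = ((c.0)\{b,c,d} + (0 + 0 + (0 + 0))) | c.0 | ··c··> m4
  m4 = ((c.0)\{b,c,d} + (0 + 0 + (0 + 0))) | 0 | stopped
Reachable graph of Q (4 states):
  n0 = c.(0 | 0 + (0 + 0))\{a,b,c} + ((c.0)\{b,c,d} + (0 + 0 + (0 + 0))) | c.c.0 | ··c··> n1, ··c··> n2
  n1 = ((c.0)\{b,c,d} + (0 + 0 + (0 + 0))) | c.0 | ··c··> n3
  n2 = (0 | 0 + (0 + 0))\{a,b,c} | stopped
  n3 = ((c.0)\{b,c,d} + (0 + 0 + (0 + 0))) | 0 | stopped
Bisimilarity quotient blocks:
  B0 = {m0}
  B1 = {m1}
  B2 = {m3, n1}
  B3 = {m2, m4, n2, n3}
  B4 = {n0}
m0 ∈ B0, n0 ∈ B4 → different blocks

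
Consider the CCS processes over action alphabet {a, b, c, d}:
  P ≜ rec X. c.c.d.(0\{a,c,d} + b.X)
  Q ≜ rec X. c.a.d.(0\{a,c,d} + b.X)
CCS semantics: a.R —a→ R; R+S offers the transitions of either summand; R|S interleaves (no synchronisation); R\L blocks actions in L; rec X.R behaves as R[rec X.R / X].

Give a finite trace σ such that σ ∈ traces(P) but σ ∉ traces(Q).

Reachable graph of P (4 states):
  p0 = rec X. c.c.d.(0\{a,c,d} + b.X) ⊢ —c→ p1
  p1 = c.d.(0\{a,c,d} + b.(rec X. c.c.d.(0\{a,c,d} + b.X))) ⊢ —c→ p2
  p2 = d.(0\{a,c,d} + b.(rec X. c.c.d.(0\{a,c,d} + b.X))) ⊢ —d→ p3
  p3 = 0\{a,c,d} + b.(rec X. c.c.d.(0\{a,c,d} + b.X)) ⊢ —b→ p0
Reachable graph of Q (4 states):
  q0 = rec X. c.a.d.(0\{a,c,d} + b.X) ⊢ —c→ q1
  q1 = a.d.(0\{a,c,d} + b.(rec X. c.a.d.(0\{a,c,d} + b.X))) ⊢ —a→ q2
  q2 = d.(0\{a,c,d} + b.(rec X. c.a.d.(0\{a,c,d} + b.X))) ⊢ —d→ q3
  q3 = 0\{a,c,d} + b.(rec X. c.a.d.(0\{a,c,d} + b.X)) ⊢ —b→ q0
Run σ = ⟨cc⟩ on P: start {p0}
  after c @ step 1: {p1}
  after c @ step 2: {p2}
  — P admits the full trace.
Run σ = ⟨cc⟩ on Q: start {q0}
  after c @ step 1: {q1}
  after c @ step 2: ∅ (Q stuck)

cc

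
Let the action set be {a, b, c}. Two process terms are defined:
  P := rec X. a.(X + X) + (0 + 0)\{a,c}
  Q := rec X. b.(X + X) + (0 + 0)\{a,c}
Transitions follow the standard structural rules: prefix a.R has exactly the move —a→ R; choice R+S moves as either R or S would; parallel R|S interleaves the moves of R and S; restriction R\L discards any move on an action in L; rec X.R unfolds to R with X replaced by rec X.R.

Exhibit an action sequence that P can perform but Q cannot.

a

P's transition system — 2 states:
  m0 = rec X. a.(X + X) + (0 + 0)\{a,c} → ··a··> m1
  m1 = (rec X. a.(X + X) + (0 + 0)\{a,c}) + (rec X. a.(X + X) + (0 + 0)\{a,c}) → ··a··> m1
Q's transition system — 2 states:
  n0 = rec X. b.(X + X) + (0 + 0)\{a,c} → ··b··> n1
  n1 = (rec X. b.(X + X) + (0 + 0)\{a,c}) + (rec X. b.(X + X) + (0 + 0)\{a,c}) → ··b··> n1
Trace ⟨a⟩ through P, begin at {m0}:
  after a @ step 1: {m1}
  — P admits the full trace.
Trace ⟨a⟩ through Q, begin at {n0}:
  after a @ step 1: ∅  — Q cannot continue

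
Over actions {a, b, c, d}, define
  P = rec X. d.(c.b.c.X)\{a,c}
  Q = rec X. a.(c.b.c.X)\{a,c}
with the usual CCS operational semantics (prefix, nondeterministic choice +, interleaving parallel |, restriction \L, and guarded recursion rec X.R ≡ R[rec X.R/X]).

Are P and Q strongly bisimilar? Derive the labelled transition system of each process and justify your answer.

P ≁ Q

P's transition system — 2 states:
  m0 = rec X. d.(c.b.c.X)\{a,c} | --d--▸ m1
  m1 = (c.b.c.(rec X. d.(c.b.c.X)\{a,c}))\{a,c} | ∅
Q's transition system — 2 states:
  n0 = rec X. a.(c.b.c.X)\{a,c} | --a--▸ n1
  n1 = (c.b.c.(rec X. a.(c.b.c.X)\{a,c}))\{a,c} | ∅
Coarsest stable partition (strong bisimilarity classes):
  B0 = {m0}
  B1 = {m1, n1}
  B2 = {n0}
m0 ∈ B0, n0 ∈ B2 → different blocks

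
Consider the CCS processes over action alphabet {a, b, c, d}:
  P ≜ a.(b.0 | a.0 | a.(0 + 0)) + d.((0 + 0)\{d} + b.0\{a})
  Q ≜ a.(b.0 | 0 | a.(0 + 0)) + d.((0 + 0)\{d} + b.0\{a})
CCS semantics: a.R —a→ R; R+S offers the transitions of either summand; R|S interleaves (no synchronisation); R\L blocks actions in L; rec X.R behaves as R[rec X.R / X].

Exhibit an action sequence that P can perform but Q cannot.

LTS(P): 11 reachable states
  u0 = a.(b.0 | a.0 | a.(0 + 0)) + d.((0 + 0)\{d} + b.0\{a}) ⊢ --a--▸ u1, --d--▸ u2
  u1 = b.0 | a.0 | a.(0 + 0) ⊢ --a--▸ u3, --a--▸ u4, --b--▸ u5
  u2 = (0 + 0)\{d} + b.0\{a} ⊢ --b--▸ u6
  u3 = b.0 | 0 | a.(0 + 0) ⊢ --a--▸ u7, --b--▸ u8
  u4 = b.0 | a.0 | (0 + 0) ⊢ --a--▸ u7, --b--▸ u9
  u5 = 0 | a.0 | a.(0 + 0) ⊢ --a--▸ u8, --a--▸ u9
  u6 = 0\{a} ⊢ (no moves)
  u7 = b.0 | 0 | (0 + 0) ⊢ --b--▸ u10
  u8 = 0 | 0 | a.(0 + 0) ⊢ --a--▸ u10
  u9 = 0 | a.0 | (0 + 0) ⊢ --a--▸ u10
  u10 = 0 | 0 | (0 + 0) ⊢ (no moves)
LTS(Q): 7 reachable states
  v0 = a.(b.0 | 0 | a.(0 + 0)) + d.((0 + 0)\{d} + b.0\{a}) ⊢ --a--▸ v1, --d--▸ v2
  v1 = b.0 | 0 | a.(0 + 0) ⊢ --a--▸ v3, --b--▸ v4
  v2 = (0 + 0)\{d} + b.0\{a} ⊢ --b--▸ v5
  v3 = b.0 | 0 | (0 + 0) ⊢ --b--▸ v6
  v4 = 0 | 0 | a.(0 + 0) ⊢ --a--▸ v6
  v5 = 0\{a} ⊢ (no moves)
  v6 = 0 | 0 | (0 + 0) ⊢ (no moves)
Run σ = ⟨aaa⟩ on P: start {u0}
  after a @ step 1: {u1}
  after a @ step 2: {u3, u4}
  after a @ step 3: {u7}
  P completes σ.
Run σ = ⟨aaa⟩ on Q: start {v0}
  after a @ step 1: {v1}
  after a @ step 2: {v3}
  after a @ step 3: ∅ (Q stuck)

aaa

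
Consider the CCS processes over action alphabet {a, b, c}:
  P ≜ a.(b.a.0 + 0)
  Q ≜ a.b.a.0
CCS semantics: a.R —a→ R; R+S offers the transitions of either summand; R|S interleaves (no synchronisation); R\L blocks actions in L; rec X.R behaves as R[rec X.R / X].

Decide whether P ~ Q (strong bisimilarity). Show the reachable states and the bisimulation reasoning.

P's transition system — 4 states:
  p0 = a.(b.a.0 + 0) → =a=> p1
  p1 = b.a.0 + 0 → =b=> p2
  p2 = a.0 → =a=> p3
  p3 = 0 → deadlocked
Q's transition system — 4 states:
  q0 = a.b.a.0 → =a=> q1
  q1 = b.a.0 → =b=> q2
  q2 = a.0 → =a=> q3
  q3 = 0 → deadlocked
Partition-refinement fixed point:
  B0 = {p0, q0}
  B1 = {p1, q1}
  B2 = {p2, q2}
  B3 = {p3, q3}
p0 ∈ B0, q0 ∈ B0 → same block

bisimilar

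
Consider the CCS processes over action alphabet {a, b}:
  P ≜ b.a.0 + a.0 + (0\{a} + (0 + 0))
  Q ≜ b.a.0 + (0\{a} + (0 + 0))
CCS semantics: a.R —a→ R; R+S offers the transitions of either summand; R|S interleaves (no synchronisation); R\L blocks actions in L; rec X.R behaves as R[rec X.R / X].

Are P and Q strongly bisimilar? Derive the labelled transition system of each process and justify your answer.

not bisimilar

LTS(P): 3 reachable states
  m0 = b.a.0 + a.0 + (0\{a} + (0 + 0)) :: ··a··> m1, ··b··> m2
  m1 = 0 :: (no moves)
  m2 = a.0 :: ··a··> m1
LTS(Q): 3 reachable states
  n0 = b.a.0 + (0\{a} + (0 + 0)) :: ··b··> n1
  n1 = a.0 :: ··a··> n2
  n2 = 0 :: (no moves)
Partition-refinement fixed point:
  B0 = {m0}
  B1 = {m1, n2}
  B2 = {m2, n1}
  B3 = {n0}
m0 ∈ B0, n0 ∈ B3 → different blocks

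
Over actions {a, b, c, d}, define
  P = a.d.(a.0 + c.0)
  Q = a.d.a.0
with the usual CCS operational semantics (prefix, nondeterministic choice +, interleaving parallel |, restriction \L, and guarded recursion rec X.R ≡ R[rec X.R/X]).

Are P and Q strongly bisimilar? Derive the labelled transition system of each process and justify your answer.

NO

LTS(P): 4 reachable states
  p0 = a.d.(a.0 + c.0) | --a--▸ p1
  p1 = d.(a.0 + c.0) | --d--▸ p2
  p2 = a.0 + c.0 | --a--▸ p3, --c--▸ p3
  p3 = 0 | (no moves)
LTS(Q): 4 reachable states
  q0 = a.d.a.0 | --a--▸ q1
  q1 = d.a.0 | --d--▸ q2
  q2 = a.0 | --a--▸ q3
  q3 = 0 | (no moves)
Bisimilarity quotient blocks:
  B0 = {p0}
  B1 = {p1}
  B2 = {p2}
  B3 = {p3, q3}
  B4 = {q0}
  B5 = {q1}
  B6 = {q2}
p0 ∈ B0, q0 ∈ B4 → different blocks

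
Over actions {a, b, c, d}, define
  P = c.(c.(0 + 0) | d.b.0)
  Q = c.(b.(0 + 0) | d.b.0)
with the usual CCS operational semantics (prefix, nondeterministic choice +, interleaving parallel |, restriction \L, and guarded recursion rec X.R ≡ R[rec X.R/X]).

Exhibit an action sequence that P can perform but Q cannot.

Reachable graph of P (7 states):
  m0 = c.(c.(0 + 0) | d.b.0) has moves =c=> m1
  m1 = c.(0 + 0) | d.b.0 has moves =c=> m2, =d=> m3
  m2 = (0 + 0) | d.b.0 has moves =d=> m4
  m3 = c.(0 + 0) | b.0 has moves =b=> m5, =c=> m4
  m4 = (0 + 0) | b.0 has moves =b=> m6
  m5 = c.(0 + 0) | 0 has moves =c=> m6
  m6 = (0 + 0) | 0 has moves deadlocked
Reachable graph of Q (7 states):
  n0 = c.(b.(0 + 0) | d.b.0) has moves =c=> n1
  n1 = b.(0 + 0) | d.b.0 has moves =b=> n2, =d=> n3
  n2 = (0 + 0) | d.b.0 has moves =d=> n4
  n3 = b.(0 + 0) | b.0 has moves =b=> n4, =b=> n5
  n4 = (0 + 0) | b.0 has moves =b=> n6
  n5 = b.(0 + 0) | 0 has moves =b=> n6
  n6 = (0 + 0) | 0 has moves deadlocked
Trace ⟨cc⟩ through P, begin at {m0}:
  [1] c ⇒ {m1}
  [2] c ⇒ {m2}
  ✓ P
Trace ⟨cc⟩ through Q, begin at {n0}:
  [1] c ⇒ {n1}
  [2] c ⇒ ∅  — Q cannot continue

cc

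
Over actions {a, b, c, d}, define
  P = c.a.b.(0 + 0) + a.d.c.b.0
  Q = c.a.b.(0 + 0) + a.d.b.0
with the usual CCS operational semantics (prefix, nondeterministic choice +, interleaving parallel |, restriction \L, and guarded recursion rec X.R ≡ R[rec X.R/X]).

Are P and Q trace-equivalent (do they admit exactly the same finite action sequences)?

Reachable graph of P (8 states):
  p0 = c.a.b.(0 + 0) + a.d.c.b.0 has moves —a→ p1, —c→ p2
  p1 = d.c.b.0 has moves —d→ p3
  p2 = a.b.(0 + 0) has moves —a→ p4
  p3 = c.b.0 has moves —c→ p5
  p4 = b.(0 + 0) has moves —b→ p6
  p5 = b.0 has moves —b→ p7
  p6 = 0 + 0 has moves (no moves)
  p7 = 0 has moves (no moves)
Reachable graph of Q (7 states):
  q0 = c.a.b.(0 + 0) + a.d.b.0 has moves —a→ q1, —c→ q2
  q1 = d.b.0 has moves —d→ q3
  q2 = a.b.(0 + 0) has moves —a→ q4
  q3 = b.0 has moves —b→ q5
  q4 = b.(0 + 0) has moves —b→ q6
  q5 = 0 has moves (no moves)
  q6 = 0 + 0 has moves (no moves)
Executing adc from P (initial set {p0}):
  step 1 (a): {p1}
  step 2 (d): {p3}
  step 3 (c): {p5}
  ✓ P
Executing adc from Q (initial set {q0}):
  step 1 (a): {q1}
  step 2 (d): {q3}
  step 3 (c): ∅ (Q stuck)

NO — witness ⟨adc⟩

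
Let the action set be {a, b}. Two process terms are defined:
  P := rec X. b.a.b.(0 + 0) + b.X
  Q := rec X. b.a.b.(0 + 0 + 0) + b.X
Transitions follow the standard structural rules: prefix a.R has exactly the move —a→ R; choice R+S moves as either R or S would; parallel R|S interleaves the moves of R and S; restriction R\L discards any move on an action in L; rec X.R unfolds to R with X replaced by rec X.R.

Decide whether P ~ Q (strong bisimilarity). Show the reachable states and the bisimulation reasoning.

P's transition system — 4 states:
  s0 = rec X. b.a.b.(0 + 0) + b.X ⊢ =b=> s0, =b=> s1
  s1 = a.b.(0 + 0) ⊢ =a=> s2
  s2 = b.(0 + 0) ⊢ =b=> s3
  s3 = 0 + 0 ⊢ deadlocked
Q's transition system — 4 states:
  t0 = rec X. b.a.b.(0 + 0 + 0) + b.X ⊢ =b=> t0, =b=> t1
  t1 = a.b.(0 + 0 + 0) ⊢ =a=> t2
  t2 = b.(0 + 0 + 0) ⊢ =b=> t3
  t3 = 0 + 0 + 0 ⊢ deadlocked
Bisimilarity quotient blocks:
  B0 = {s0, t0}
  B1 = {s1, t1}
  B2 = {s2, t2}
  B3 = {s3, t3}
s0 ∈ B0, t0 ∈ B0 → same block

YES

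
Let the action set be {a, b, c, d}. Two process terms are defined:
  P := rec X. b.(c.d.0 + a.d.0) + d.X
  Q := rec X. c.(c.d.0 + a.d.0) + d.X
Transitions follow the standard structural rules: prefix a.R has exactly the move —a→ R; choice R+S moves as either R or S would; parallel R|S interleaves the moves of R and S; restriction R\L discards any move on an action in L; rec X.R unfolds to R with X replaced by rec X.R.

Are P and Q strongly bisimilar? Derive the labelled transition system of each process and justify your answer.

P's transition system — 4 states:
  u0 = rec X. b.(c.d.0 + a.d.0) + d.X ⊢ —b→ u1, —d→ u0
  u1 = c.d.0 + a.d.0 ⊢ —a→ u2, —c→ u2
  u2 = d.0 ⊢ —d→ u3
  u3 = 0 ⊢ ∅
Q's transition system — 4 states:
  v0 = rec X. c.(c.d.0 + a.d.0) + d.X ⊢ —c→ v1, —d→ v0
  v1 = c.d.0 + a.d.0 ⊢ —a→ v2, —c→ v2
  v2 = d.0 ⊢ —d→ v3
  v3 = 0 ⊢ ∅
Coarsest stable partition (strong bisimilarity classes):
  B0 = {u0}
  B1 = {u1, v1}
  B2 = {u2, v2}
  B3 = {u3, v3}
  B4 = {v0}
u0 ∈ B0, v0 ∈ B4 → different blocks

not bisimilar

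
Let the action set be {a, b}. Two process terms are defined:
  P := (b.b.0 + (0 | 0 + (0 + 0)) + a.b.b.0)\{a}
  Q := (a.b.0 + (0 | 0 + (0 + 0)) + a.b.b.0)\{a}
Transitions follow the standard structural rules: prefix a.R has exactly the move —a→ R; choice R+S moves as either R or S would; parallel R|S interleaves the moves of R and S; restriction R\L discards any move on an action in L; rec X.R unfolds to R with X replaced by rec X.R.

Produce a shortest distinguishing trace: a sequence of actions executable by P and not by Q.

b

Reachable graph of P (3 states):
  m0 = (b.b.0 + (0 | 0 + (0 + 0)) + a.b.b.0)\{a} → -b-> m1
  m1 = (b.0)\{a} → -b-> m2
  m2 = 0\{a} → ∅
Reachable graph of Q (1 states):
  n0 = (a.b.0 + (0 | 0 + (0 + 0)) + a.b.b.0)\{a} → ∅
Trace ⟨b⟩ through P, begin at {m0}:
  step 1 (b): {m1}
  — P admits the full trace.
Trace ⟨b⟩ through Q, begin at {n0}:
  step 1 (b): ∅ (Q stuck)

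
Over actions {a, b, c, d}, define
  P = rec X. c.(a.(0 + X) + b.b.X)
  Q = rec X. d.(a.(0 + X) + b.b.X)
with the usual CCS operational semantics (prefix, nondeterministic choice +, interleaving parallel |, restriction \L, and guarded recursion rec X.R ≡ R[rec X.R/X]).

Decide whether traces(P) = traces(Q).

LTS(P): 4 reachable states
  m0 = rec X. c.(a.(0 + X) + b.b.X) → --c--▸ m1
  m1 = a.(0 + (rec X. c.(a.(0 + X) + b.b.X))) + b.b.(rec X. c.(a.(0 + X) + b.b.X)) → --a--▸ m2, --b--▸ m3
  m2 = 0 + (rec X. c.(a.(0 + X) + b.b.X)) → --c--▸ m1
  m3 = b.(rec X. c.(a.(0 + X) + b.b.X)) → --b--▸ m0
LTS(Q): 4 reachable states
  n0 = rec X. d.(a.(0 + X) + b.b.X) → --d--▸ n1
  n1 = a.(0 + (rec X. d.(a.(0 + X) + b.b.X))) + b.b.(rec X. d.(a.(0 + X) + b.b.X)) → --a--▸ n2, --b--▸ n3
  n2 = 0 + (rec X. d.(a.(0 + X) + b.b.X)) → --d--▸ n1
  n3 = b.(rec X. d.(a.(0 + X) + b.b.X)) → --b--▸ n0
Run σ = ⟨c⟩ on P: start {m0}
  step 1 (c): {m1}
  P completes σ.
Run σ = ⟨c⟩ on Q: start {n0}
  step 1 (c): ∅ (Q stuck)

NO — witness ⟨c⟩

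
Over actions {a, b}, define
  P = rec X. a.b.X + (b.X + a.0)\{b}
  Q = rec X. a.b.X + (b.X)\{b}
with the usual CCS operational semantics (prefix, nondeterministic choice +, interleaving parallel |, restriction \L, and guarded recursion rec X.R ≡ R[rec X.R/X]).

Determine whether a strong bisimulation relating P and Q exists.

P ≁ Q

P's transition system — 3 states:
  m0 = rec X. a.b.X + (b.X + a.0)\{b} has moves =a=> m1, =a=> m2
  m1 = 0\{b} has moves ·
  m2 = b.(rec X. a.b.X + (b.X + a.0)\{b}) has moves =b=> m0
Q's transition system — 2 states:
  n0 = rec X. a.b.X + (b.X)\{b} has moves =a=> n1
  n1 = b.(rec X. a.b.X + (b.X)\{b}) has moves =b=> n0
Partition-refinement fixed point:
  B0 = {m0}
  B1 = {m1}
  B2 = {m2}
  B3 = {n0}
  B4 = {n1}
m0 ∈ B0, n0 ∈ B3 → different blocks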